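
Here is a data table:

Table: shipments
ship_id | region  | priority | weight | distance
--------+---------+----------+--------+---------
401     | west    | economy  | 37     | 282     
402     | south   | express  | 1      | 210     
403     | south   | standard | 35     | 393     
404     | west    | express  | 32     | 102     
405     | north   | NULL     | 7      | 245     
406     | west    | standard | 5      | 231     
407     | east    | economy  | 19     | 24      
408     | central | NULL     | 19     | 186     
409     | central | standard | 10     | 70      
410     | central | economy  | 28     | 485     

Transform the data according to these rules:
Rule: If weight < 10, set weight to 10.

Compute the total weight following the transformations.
210

Step 1: 3 records have weight < 10
Step 2: These records originally summed to 13
Step 3: After setting to minimum: 3 × 10 = 30
Step 4: Unaffected records sum: 180
Step 5: Final sum = 30 + 180 = 210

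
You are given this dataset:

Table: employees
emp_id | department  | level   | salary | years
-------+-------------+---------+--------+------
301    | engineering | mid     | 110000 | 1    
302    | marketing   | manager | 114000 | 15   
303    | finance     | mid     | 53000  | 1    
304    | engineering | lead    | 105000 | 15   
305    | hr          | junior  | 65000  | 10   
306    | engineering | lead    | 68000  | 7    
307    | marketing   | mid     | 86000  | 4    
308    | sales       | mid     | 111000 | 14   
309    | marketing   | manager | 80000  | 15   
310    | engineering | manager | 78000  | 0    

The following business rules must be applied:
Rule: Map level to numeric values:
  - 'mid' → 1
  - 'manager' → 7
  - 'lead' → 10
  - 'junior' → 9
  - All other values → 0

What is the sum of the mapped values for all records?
54

Step 1: Apply mapping to each record
Step 2: Count by status:
  'mid': 4 records × 1 = 4
  'manager': 3 records × 7 = 21
  'lead': 2 records × 10 = 20
  'junior': 1 records × 9 = 9
Step 3: Sum all mapped values = 54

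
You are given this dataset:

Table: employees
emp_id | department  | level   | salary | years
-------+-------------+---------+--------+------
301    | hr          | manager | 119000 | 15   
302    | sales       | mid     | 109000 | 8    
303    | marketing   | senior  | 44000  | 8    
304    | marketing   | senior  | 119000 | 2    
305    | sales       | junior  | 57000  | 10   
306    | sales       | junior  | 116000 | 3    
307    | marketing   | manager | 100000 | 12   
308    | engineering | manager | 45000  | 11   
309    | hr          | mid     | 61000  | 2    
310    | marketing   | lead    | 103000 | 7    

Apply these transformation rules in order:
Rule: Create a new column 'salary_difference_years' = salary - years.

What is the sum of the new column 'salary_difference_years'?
872922

Step 1: For each record, compute salary - years
Example calculations:
  119000 - 15 = 118985
  109000 - 8 = 108992
  44000 - 8 = 43992
  ...
Step 2: Sum all derived values
Step 3: Total = 872922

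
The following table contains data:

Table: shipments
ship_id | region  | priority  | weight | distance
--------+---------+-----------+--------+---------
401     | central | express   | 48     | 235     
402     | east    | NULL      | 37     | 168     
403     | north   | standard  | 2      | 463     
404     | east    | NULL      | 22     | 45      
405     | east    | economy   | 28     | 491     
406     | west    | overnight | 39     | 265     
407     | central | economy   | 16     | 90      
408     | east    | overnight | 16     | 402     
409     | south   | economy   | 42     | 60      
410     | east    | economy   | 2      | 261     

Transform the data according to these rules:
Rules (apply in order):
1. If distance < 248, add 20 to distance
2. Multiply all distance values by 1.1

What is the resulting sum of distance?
2838.0

Step 1: Apply Rule 1 - Add 20 to records with distance < 248
  - 5 records affected: 598 + (5 × 20) = 698
  - Unaffected records: 1882
  - Sum after Rule 1: 2580
Step 2: Apply Rule 2 - Multiply all by 1.1
  - 2580 × 1.1 = 2838.0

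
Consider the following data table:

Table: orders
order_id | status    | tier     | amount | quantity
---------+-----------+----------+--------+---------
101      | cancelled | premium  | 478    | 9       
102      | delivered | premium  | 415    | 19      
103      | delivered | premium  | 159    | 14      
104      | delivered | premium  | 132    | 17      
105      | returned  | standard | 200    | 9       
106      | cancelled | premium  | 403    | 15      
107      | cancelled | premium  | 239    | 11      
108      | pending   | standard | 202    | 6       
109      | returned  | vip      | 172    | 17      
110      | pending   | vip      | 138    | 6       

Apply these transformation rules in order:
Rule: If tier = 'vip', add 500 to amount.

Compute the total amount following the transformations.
3538

Step 1: Count records where tier = 'vip': 2
Step 2: Total bonus added: 2 × 500 = 1000
Step 3: Original sum of amount: 2538
Step 4: Final sum = 2538 + 1000 = 3538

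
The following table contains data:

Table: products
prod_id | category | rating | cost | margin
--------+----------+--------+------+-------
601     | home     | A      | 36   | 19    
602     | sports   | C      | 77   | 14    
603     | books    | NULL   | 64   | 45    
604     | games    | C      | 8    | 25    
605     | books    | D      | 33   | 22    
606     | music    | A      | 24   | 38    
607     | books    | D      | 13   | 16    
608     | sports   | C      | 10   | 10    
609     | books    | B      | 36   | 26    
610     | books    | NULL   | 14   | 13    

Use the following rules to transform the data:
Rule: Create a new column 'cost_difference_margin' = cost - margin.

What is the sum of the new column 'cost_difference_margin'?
87

Step 1: For each record, compute cost - margin
Example calculations:
  36 - 19 = 17
  77 - 14 = 63
  64 - 45 = 19
  ...
Step 2: Sum all derived values
Step 3: Total = 87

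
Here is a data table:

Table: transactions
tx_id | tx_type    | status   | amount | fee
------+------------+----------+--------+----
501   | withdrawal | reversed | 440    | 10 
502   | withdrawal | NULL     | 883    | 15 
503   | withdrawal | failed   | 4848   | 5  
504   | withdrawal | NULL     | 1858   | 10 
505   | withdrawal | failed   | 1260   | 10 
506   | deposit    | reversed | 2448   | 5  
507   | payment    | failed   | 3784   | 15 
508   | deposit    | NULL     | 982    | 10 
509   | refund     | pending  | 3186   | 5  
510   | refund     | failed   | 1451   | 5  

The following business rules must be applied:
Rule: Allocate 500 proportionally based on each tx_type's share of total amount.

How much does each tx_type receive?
deposit: 81.13, payment: 89.5, refund: 109.67, withdrawal: 219.7

Step 1: Calculate total amount = 21140
Step 2: Calculate each tx_type's proportion:
  deposit: 3430/21140 = 16.23% → 81.13
  payment: 3784/21140 = 17.90% → 89.5
  refund: 4637/21140 = 21.93% → 109.67
  withdrawal: 9289/21140 = 43.94% → 219.7
Step 3: Verify: sum of allocations ≈ 500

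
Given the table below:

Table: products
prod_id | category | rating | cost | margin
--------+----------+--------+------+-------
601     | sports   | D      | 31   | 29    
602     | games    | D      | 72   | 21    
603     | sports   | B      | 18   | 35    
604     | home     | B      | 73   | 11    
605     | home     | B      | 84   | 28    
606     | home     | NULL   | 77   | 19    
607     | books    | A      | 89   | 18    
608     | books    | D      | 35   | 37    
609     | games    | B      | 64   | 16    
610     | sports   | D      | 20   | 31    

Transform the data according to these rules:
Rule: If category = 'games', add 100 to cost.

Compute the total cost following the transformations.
763

Step 1: Count records where category = 'games': 2
Step 2: Total bonus added: 2 × 100 = 200
Step 3: Original sum of cost: 563
Step 4: Final sum = 563 + 200 = 763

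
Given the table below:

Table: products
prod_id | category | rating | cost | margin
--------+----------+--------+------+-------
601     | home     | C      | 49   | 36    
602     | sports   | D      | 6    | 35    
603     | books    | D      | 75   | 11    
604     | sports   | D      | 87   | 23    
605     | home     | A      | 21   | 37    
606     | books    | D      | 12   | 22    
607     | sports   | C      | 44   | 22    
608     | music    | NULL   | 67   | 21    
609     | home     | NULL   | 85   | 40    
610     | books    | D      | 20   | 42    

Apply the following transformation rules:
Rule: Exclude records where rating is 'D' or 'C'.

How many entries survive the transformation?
3

Step 1: Count records to exclude
  - 5 (D) + 2 (C) = 7 records
Step 2: Total records: 10
Step 3: Remaining = 10 - 7 = 3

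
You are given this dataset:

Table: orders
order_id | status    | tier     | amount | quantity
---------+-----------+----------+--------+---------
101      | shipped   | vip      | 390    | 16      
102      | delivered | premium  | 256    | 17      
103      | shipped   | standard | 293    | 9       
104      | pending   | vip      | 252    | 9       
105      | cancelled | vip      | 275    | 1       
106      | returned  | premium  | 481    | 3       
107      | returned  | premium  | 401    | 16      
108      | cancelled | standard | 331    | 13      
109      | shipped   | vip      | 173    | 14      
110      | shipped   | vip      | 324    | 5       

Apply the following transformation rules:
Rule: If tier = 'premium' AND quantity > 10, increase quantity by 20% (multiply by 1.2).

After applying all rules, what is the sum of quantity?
109.6

Step 1: Find records where tier = 'premium' AND quantity > 10
Step 2: 2 records match, summing to 33
Step 3: After multiplier: 33 × 1.2 = 39.6
Step 4: Unaffected records sum: 70
Step 5: Final sum = 39.6 + 70 = 109.6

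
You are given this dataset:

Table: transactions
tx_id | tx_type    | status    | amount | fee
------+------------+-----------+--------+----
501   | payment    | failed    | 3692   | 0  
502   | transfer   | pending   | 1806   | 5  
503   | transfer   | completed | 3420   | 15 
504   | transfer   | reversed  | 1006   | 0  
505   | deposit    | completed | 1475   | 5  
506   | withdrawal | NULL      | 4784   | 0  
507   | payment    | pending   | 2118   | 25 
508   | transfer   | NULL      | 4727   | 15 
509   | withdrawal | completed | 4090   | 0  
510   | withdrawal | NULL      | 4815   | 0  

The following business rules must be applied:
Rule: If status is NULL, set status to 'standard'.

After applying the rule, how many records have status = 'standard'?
3

Step 1: Count records where status IS NULL
Step 2: Found 3 records with NULL status
Step 3: These records will have status set to 'standard'
Step 4: Records already having status = 'standard': 0
Step 5: Answer: 3 + 0 = 3 records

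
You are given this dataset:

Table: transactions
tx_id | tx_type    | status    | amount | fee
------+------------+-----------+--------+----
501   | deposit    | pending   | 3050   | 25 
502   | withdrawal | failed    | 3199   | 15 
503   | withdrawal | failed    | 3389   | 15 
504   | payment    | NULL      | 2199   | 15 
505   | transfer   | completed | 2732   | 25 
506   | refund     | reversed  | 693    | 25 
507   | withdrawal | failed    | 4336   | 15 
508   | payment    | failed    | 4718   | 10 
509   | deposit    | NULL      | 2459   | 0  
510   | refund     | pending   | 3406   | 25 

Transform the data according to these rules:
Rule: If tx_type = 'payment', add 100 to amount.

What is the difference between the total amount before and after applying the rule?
200

Step 1: Original sum of amount = 30181
Step 2: 2 records have tx_type = 'payment'
Step 3: Each affected record changes by 100
Step 4: Total change = 2 × 100 = 200
Step 5: New sum = 30181 + 200 = 30381
Step 6: Difference = |30381 - 30181| = 200
        (Sum increased by 200)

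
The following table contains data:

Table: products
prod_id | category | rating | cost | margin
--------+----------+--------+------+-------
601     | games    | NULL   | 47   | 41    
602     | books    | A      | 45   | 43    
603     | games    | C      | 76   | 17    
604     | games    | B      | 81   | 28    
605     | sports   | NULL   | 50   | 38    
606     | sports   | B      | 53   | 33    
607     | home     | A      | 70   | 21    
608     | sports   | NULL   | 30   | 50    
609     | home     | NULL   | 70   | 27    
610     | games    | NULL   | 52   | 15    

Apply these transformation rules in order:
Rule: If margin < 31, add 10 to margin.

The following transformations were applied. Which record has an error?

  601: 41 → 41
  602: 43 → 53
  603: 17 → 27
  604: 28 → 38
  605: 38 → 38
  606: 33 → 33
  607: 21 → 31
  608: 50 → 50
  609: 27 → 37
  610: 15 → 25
Record 602 has an error. The correct transformed value should be 43, not 53.

Step 1: Check each record against the rule
Step 2: Record 602 has margin = 43
Step 3: Since 43 >= 31, the bonus should not have been applied
Step 4: Correct value = 43, but claimed value = 53
Conclusion: Record 602 has the error.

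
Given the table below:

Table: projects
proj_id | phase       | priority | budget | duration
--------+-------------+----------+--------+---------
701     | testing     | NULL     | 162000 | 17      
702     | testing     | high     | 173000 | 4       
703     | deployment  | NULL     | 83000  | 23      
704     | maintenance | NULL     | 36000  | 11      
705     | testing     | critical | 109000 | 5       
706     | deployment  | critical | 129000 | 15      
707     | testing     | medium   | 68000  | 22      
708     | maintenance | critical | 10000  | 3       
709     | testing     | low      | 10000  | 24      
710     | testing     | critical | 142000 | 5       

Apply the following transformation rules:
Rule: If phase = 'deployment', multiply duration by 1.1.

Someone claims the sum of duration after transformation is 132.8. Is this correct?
Yes, the result is correct.

Step 1: Calculate the correct sum after transformation
Step 2: Apply multiplier 1.1 to records where phase = 'deployment'
Step 3: Correct result = 132.8
Step 4: Claimed result = 132.8
Step 5: 132.8 = 132.8 ✓
Conclusion: The claimed result is correct.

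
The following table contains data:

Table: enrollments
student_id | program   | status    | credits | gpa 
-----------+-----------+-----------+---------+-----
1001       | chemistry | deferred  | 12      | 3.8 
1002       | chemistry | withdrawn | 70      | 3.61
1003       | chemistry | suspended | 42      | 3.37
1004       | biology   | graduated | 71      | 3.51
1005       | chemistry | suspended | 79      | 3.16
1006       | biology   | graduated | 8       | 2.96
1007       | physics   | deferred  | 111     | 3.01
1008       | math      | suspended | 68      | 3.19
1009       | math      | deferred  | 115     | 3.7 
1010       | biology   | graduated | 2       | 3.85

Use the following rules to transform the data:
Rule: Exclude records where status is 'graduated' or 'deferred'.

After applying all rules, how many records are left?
4

Step 1: Count records to exclude
  - 3 (graduated) + 3 (deferred) = 6 records
Step 2: Total records: 10
Step 3: Remaining = 10 - 6 = 4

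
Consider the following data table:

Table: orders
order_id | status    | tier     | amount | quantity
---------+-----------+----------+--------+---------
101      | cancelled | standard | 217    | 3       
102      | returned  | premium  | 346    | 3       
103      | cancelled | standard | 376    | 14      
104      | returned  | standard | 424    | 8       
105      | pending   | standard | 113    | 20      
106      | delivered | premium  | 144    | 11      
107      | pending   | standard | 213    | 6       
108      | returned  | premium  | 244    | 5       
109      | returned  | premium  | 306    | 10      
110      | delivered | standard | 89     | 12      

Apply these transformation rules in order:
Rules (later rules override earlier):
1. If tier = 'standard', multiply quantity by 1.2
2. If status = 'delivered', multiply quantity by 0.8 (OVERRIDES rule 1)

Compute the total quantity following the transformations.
97.6

Step 1: Rule 2 takes priority for records with status = 'delivered'
  - 2 records: 23 × 0.8 = 18.4
Step 2: Rule 1 applies to remaining records with tier = 'standard'
  - 5 records: 51 × 1.2 = 61.2
Step 3: Other records unchanged: 18
Step 4: Final sum = 18.4 + 61.2 + 18 = 97.6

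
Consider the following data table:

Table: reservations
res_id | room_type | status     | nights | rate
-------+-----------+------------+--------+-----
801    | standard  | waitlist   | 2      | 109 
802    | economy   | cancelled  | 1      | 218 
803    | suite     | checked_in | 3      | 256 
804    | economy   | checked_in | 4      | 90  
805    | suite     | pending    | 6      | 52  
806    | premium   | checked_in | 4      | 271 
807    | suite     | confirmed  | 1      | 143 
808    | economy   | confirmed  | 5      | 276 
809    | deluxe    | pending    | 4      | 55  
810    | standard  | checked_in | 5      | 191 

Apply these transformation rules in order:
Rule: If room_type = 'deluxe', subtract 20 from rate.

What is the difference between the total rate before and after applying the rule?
20

Step 1: Original sum of rate = 1661
Step 2: 1 records have room_type = 'deluxe'
Step 3: Each affected record changes by -20
Step 4: Total change = 1 × -20 = -20
Step 5: New sum = 1661 + -20 = 1641
Step 6: Difference = |1641 - 1661| = 20
        (Sum decreased by 20)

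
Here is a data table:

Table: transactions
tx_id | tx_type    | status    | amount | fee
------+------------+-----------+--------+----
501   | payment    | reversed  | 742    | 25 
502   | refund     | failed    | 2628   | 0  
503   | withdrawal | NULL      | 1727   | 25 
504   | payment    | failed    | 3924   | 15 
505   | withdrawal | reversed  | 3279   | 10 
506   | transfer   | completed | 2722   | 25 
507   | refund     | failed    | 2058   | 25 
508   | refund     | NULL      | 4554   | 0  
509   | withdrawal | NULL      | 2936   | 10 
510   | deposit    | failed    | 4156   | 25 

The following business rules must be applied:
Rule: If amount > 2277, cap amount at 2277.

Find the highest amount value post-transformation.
2277

Step 1: Original maximum amount = 4554
Step 2: Apply cap at 2277
Step 3: 7 records had amount > 2277 and were capped
Step 4: Maximum after transformation = 2277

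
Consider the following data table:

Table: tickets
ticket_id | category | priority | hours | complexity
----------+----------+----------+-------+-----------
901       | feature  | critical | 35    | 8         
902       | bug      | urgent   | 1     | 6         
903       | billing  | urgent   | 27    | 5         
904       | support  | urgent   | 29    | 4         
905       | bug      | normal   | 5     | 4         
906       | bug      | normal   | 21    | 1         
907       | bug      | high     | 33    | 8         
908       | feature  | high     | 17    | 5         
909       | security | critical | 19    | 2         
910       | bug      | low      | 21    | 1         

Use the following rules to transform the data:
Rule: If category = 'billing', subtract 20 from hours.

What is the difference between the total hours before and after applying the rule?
20

Step 1: Original sum of hours = 208
Step 2: 1 records have category = 'billing'
Step 3: Each affected record changes by -20
Step 4: Total change = 1 × -20 = -20
Step 5: New sum = 208 + -20 = 188
Step 6: Difference = |188 - 208| = 20
        (Sum decreased by 20)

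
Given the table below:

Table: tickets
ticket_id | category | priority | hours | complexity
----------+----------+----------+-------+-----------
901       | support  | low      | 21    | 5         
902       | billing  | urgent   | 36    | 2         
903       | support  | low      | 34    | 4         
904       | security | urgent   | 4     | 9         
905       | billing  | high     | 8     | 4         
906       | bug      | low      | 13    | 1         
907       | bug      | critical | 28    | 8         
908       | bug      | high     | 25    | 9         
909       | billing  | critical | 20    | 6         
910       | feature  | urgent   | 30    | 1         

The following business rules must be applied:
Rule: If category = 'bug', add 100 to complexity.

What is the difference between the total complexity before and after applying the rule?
300

Step 1: Original sum of complexity = 49
Step 2: 3 records have category = 'bug'
Step 3: Each affected record changes by 100
Step 4: Total change = 3 × 100 = 300
Step 5: New sum = 49 + 300 = 349
Step 6: Difference = |349 - 49| = 300
        (Sum increased by 300)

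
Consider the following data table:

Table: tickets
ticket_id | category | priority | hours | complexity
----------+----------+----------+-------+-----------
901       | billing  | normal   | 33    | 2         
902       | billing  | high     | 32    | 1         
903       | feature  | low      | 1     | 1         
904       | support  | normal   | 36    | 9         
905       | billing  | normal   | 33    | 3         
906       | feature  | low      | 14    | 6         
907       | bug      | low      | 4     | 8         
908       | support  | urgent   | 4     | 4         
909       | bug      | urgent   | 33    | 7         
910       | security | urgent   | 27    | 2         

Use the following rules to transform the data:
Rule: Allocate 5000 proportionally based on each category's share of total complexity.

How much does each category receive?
billing: 697.67, bug: 1744.19, feature: 813.95, security: 232.56, support: 1511.63

Step 1: Calculate total complexity = 43
Step 2: Calculate each category's proportion:
  billing: 6/43 = 13.95% → 697.67
  bug: 15/43 = 34.88% → 1744.19
  feature: 7/43 = 16.28% → 813.95
  security: 2/43 = 4.65% → 232.56
  support: 13/43 = 30.23% → 1511.63
Step 3: Verify: sum of allocations ≈ 5000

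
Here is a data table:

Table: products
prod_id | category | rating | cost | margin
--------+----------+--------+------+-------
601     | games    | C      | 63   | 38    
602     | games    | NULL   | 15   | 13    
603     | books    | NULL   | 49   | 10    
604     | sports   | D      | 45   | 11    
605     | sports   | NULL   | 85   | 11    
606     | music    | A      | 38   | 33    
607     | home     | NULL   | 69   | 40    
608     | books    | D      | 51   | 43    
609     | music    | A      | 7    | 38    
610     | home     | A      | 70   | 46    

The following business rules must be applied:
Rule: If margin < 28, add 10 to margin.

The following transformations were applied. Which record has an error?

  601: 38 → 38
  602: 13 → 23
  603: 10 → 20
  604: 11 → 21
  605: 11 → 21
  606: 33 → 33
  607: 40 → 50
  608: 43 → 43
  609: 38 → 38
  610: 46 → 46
Record 607 has an error. The correct transformed value should be 40, not 50.

Step 1: Check each record against the rule
Step 2: Record 607 has margin = 40
Step 3: Since 40 >= 28, the bonus should not have been applied
Step 4: Correct value = 40, but claimed value = 50
Conclusion: Record 607 has the error.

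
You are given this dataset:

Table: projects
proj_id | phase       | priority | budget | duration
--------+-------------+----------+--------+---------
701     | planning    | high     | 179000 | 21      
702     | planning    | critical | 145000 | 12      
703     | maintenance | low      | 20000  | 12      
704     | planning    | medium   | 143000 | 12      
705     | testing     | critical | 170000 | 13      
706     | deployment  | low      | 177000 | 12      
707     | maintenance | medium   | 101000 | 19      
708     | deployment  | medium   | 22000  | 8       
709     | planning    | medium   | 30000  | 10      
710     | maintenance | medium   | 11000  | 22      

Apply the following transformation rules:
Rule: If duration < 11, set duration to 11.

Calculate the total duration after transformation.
145

Step 1: 2 records have duration < 11
Step 2: These records originally summed to 18
Step 3: After setting to minimum: 2 × 11 = 22
Step 4: Unaffected records sum: 123
Step 5: Final sum = 22 + 123 = 145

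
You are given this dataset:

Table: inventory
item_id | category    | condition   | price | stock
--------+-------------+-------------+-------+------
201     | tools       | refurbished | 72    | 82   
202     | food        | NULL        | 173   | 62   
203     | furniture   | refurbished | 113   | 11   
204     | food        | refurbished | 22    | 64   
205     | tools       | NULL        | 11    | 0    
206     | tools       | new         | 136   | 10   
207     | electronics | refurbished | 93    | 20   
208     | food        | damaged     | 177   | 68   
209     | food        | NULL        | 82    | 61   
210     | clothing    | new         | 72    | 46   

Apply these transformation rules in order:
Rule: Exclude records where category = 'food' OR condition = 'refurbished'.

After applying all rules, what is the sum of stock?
56

Step 1: Find records where category = 'food' OR condition = 'refurbished'
Step 2: 7 records match, summing to 368
Step 3: Original sum: 424
Step 4: Remaining sum = 424 - 368 = 56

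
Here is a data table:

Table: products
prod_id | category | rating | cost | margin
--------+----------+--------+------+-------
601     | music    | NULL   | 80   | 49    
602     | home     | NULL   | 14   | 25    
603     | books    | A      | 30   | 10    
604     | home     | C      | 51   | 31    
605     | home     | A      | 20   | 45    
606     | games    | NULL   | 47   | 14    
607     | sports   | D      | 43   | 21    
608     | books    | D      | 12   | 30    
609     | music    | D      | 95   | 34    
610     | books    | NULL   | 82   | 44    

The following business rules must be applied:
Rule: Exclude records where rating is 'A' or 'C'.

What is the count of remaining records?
7

Step 1: Count records to exclude
  - 2 (A) + 1 (C) = 3 records
Step 2: Total records: 10
Step 3: Remaining = 10 - 3 = 7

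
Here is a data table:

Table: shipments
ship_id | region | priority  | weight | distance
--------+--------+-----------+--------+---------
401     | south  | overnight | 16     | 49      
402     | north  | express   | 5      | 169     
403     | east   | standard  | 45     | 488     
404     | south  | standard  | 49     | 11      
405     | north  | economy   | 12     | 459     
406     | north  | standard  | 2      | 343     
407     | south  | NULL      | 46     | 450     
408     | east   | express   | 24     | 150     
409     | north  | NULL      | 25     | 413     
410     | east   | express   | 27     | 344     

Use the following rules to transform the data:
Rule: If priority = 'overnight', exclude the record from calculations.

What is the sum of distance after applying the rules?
2827

Step 1: Identify records where priority = 'overnight'
Step 2: The excluded records sum to 49
Step 3: Original total distance = 2876
Step 4: Remaining total = 2876 - 49 = 2827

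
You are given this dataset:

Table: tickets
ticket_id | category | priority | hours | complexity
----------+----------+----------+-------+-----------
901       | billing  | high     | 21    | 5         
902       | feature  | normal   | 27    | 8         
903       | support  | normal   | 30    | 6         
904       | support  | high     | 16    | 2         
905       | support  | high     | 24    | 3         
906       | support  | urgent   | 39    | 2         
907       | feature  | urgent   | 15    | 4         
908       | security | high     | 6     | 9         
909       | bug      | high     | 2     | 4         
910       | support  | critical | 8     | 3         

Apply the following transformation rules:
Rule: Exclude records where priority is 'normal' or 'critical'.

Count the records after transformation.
7

Step 1: Count records to exclude
  - 2 (normal) + 1 (critical) = 3 records
Step 2: Total records: 10
Step 3: Remaining = 10 - 3 = 7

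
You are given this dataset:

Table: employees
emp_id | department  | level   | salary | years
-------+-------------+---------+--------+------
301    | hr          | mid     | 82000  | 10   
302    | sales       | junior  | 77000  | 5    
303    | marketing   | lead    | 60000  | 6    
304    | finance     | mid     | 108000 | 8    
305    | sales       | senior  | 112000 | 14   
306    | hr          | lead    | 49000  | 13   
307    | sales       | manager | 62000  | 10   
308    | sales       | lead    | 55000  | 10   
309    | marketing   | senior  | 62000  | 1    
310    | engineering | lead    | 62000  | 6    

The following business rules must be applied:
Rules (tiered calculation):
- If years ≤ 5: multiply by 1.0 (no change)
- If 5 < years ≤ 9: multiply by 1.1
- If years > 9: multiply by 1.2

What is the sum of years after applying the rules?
96.4

Step 1: Tier 1 (years ≤ 5): 2 records, sum = 6 × 1.0 = 6.0
Step 2: Tier 2 (5 < years ≤ 9): 3 records, sum = 20 × 1.1 = 22.0
Step 3: Tier 3 (years > 9): 5 records, sum = 57 × 1.2 = 68.4
Step 4: Final sum = 6.0 + 22.0 + 68.4 = 96.4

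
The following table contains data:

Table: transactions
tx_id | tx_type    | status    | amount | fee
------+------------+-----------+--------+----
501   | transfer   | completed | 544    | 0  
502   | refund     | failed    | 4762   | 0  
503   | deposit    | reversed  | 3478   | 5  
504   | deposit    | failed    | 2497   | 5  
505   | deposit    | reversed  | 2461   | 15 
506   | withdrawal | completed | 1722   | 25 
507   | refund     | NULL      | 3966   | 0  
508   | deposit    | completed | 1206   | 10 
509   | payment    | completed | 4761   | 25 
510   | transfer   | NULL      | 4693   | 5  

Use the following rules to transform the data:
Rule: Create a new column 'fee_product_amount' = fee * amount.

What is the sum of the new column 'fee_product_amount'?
264390

Step 1: For each record, compute fee * amount
Example calculations:
  0 * 544 = 0
  0 * 4762 = 0
  5 * 3478 = 17390
  ...
Step 2: Sum all derived values
Step 3: Total = 264390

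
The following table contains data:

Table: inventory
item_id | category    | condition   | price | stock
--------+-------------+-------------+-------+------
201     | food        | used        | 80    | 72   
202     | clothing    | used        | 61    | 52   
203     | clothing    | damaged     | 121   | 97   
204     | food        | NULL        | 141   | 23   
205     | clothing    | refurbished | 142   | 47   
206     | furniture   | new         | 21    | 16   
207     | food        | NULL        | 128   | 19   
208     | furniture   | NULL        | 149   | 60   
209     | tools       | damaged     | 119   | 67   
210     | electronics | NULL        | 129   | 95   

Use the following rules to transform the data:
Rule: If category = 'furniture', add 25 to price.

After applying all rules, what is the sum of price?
1141

Step 1: Count records where category = 'furniture': 2
Step 2: Total bonus added: 2 × 25 = 50
Step 3: Original sum of price: 1091
Step 4: Final sum = 1091 + 50 = 1141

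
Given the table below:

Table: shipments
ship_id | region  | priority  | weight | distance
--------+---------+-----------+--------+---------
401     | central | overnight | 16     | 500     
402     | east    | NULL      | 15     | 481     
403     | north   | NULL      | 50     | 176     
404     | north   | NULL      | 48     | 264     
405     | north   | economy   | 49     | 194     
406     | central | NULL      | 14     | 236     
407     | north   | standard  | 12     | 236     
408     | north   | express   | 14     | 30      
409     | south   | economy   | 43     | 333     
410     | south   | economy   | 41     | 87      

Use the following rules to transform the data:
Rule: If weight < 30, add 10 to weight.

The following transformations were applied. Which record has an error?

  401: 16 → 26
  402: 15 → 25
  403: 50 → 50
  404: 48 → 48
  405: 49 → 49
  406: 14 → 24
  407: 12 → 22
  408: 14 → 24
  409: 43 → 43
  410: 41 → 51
Record 410 has an error. The correct transformed value should be 41, not 51.

Step 1: Check each record against the rule
Step 2: Record 410 has weight = 41
Step 3: Since 41 >= 30, the bonus should not have been applied
Step 4: Correct value = 41, but claimed value = 51
Conclusion: Record 410 has the error.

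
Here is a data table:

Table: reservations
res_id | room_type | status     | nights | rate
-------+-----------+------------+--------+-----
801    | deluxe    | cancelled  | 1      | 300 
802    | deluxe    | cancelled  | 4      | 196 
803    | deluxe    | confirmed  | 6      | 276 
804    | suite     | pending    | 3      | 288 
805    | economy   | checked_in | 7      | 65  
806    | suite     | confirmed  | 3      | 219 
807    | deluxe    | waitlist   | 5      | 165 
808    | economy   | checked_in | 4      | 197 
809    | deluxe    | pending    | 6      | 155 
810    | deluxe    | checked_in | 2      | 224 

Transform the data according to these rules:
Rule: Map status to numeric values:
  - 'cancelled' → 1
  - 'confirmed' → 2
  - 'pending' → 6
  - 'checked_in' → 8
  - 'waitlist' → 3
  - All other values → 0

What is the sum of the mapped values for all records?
45

Step 1: Apply mapping to each record
Step 2: Count by status:
  'cancelled': 2 records × 1 = 2
  'confirmed': 2 records × 2 = 4
  'pending': 2 records × 6 = 12
  'checked_in': 3 records × 8 = 24
  'waitlist': 1 records × 3 = 3
Step 3: Sum all mapped values = 45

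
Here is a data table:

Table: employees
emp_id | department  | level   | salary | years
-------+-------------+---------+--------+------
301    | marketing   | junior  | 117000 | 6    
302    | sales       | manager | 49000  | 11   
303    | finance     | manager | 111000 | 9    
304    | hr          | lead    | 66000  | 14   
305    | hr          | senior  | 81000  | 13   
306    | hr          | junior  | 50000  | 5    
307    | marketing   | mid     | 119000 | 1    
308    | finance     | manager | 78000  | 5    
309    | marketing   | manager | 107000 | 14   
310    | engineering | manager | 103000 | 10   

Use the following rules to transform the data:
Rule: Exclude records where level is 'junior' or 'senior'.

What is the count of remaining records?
7

Step 1: Count records to exclude
  - 2 (junior) + 1 (senior) = 3 records
Step 2: Total records: 10
Step 3: Remaining = 10 - 3 = 7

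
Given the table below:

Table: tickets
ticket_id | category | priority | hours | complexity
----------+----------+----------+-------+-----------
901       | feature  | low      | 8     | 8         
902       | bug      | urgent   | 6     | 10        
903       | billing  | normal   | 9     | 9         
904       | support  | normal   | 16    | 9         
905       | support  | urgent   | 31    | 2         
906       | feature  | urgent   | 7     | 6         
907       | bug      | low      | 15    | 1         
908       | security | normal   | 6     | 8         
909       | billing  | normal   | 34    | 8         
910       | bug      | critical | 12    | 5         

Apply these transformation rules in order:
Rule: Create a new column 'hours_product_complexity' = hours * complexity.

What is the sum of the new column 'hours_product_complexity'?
848

Step 1: For each record, compute hours * complexity
Example calculations:
  8 * 8 = 64
  6 * 10 = 60
  9 * 9 = 81
  ...
Step 2: Sum all derived values
Step 3: Total = 848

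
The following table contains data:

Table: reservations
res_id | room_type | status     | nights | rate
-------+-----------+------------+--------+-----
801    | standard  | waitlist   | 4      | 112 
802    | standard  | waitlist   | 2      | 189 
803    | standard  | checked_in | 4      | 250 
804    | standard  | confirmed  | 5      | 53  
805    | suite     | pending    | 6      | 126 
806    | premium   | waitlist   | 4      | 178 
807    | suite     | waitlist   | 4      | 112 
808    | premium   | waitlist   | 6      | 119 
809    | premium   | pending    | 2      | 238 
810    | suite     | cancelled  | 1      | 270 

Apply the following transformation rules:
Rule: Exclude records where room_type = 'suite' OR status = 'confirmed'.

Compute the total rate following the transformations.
1086

Step 1: Find records where room_type = 'suite' OR status = 'confirmed'
Step 2: 4 records match, summing to 561
Step 3: Original sum: 1647
Step 4: Remaining sum = 1647 - 561 = 1086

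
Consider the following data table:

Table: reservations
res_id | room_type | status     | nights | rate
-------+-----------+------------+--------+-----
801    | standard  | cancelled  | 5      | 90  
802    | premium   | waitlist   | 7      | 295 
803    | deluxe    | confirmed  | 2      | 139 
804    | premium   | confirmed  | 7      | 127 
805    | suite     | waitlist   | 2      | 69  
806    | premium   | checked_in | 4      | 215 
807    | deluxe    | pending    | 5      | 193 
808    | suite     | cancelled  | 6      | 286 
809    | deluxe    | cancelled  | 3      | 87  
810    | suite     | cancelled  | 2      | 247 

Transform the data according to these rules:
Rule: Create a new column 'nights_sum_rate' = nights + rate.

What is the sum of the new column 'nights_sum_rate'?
1791

Step 1: For each record, compute nights + rate
Example calculations:
  5 + 90 = 95
  7 + 295 = 302
  2 + 139 = 141
  ...
Step 2: Sum all derived values
Step 3: Total = 1791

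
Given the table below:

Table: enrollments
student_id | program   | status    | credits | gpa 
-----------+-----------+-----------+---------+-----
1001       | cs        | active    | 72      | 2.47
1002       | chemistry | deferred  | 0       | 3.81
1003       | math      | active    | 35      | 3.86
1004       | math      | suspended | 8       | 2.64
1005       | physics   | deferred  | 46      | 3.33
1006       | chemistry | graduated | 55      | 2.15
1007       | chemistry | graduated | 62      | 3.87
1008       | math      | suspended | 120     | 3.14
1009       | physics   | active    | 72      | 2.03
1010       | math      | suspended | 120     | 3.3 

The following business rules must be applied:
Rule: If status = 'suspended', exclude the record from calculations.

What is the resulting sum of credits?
342

Step 1: Identify records where status = 'suspended'
Step 2: The excluded records sum to 248
Step 3: Original total credits = 590
Step 4: Remaining total = 590 - 248 = 342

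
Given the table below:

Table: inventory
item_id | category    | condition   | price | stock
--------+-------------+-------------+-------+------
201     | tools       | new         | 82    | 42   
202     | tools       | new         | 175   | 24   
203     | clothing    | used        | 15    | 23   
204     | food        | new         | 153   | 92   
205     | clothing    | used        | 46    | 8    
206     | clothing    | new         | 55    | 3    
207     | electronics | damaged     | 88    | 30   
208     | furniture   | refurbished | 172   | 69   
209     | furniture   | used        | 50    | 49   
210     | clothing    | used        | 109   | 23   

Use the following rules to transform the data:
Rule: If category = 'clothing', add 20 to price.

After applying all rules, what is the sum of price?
1025

Step 1: Count records where category = 'clothing': 4
Step 2: Total bonus added: 4 × 20 = 80
Step 3: Original sum of price: 945
Step 4: Final sum = 945 + 80 = 1025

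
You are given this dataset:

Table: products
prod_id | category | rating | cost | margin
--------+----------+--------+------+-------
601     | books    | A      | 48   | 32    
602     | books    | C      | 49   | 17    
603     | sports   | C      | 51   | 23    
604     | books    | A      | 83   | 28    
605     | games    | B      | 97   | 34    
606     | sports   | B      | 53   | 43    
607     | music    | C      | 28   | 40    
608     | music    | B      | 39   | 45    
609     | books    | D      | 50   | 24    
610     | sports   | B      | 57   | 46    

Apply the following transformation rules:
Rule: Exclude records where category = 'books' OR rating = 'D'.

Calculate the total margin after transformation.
231

Step 1: Find records where category = 'books' OR rating = 'D'
Step 2: 4 records match, summing to 101
Step 3: Original sum: 332
Step 4: Remaining sum = 332 - 101 = 231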